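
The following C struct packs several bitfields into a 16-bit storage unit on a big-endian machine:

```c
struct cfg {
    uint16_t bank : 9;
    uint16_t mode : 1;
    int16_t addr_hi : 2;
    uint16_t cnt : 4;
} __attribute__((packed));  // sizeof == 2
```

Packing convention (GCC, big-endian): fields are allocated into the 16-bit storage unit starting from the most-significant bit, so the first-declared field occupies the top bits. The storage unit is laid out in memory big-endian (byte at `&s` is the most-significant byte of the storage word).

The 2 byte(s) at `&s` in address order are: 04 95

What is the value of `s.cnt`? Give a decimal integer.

5

[0]=0x04 [1]=0x95 (big-endian) → word 0x0495
bank [7+:9] = (word>>7) & 0x1ff = 9
mode [6+:1] = (word>>6) & 0x1 = 0
addr_hi [4+:2] = (word>>4) & 0x3 = 1
cnt [0+:4] = (word>>0) & 0xf = 5  ←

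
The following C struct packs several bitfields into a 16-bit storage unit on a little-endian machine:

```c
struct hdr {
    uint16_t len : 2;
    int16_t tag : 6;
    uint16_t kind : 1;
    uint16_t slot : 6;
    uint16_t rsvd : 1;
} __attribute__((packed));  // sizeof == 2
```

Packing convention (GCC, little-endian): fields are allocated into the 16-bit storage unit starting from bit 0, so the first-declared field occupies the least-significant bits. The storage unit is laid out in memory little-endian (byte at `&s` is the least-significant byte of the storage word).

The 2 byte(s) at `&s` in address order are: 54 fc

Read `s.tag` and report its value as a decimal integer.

[0]=0x54 [1]=0xfc (little-endian) → word 0xfc54
len [0+:2] = (word>>0) & 0x3 = 0
tag [2+:6] = (word>>2) & 0x3f = 21  ←
kind [8+:1] = (word>>8) & 0x1 = 0
slot [9+:6] = (word>>9) & 0x3f = 62
rsvd [15+:1] = (word>>15) & 0x1 = 1
tag signed 6b, MSB=0: value = 21

21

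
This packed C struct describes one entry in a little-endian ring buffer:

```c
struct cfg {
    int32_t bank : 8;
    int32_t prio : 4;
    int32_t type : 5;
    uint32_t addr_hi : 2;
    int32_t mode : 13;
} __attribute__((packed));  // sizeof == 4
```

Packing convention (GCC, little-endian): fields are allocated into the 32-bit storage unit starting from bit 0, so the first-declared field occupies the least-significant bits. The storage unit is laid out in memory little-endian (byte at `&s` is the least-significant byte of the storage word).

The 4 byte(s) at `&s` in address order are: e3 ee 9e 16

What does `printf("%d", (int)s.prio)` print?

[0]=0xe3 [1]=0xee [2]=0x9e [3]=0x16 (little-endian) → word 0x169eeee3
bank [0+:8] = (word>>0) & 0xff = 227
prio [8+:4] = (word>>8) & 0xf = 14  ←
type [12+:5] = (word>>12) & 0x1f = 14
addr_hi [17+:2] = (word>>17) & 0x3 = 3
mode [19+:13] = (word>>19) & 0x1fff = 723
prio signed 4b, MSB=1: 14 - 16 = -2

-2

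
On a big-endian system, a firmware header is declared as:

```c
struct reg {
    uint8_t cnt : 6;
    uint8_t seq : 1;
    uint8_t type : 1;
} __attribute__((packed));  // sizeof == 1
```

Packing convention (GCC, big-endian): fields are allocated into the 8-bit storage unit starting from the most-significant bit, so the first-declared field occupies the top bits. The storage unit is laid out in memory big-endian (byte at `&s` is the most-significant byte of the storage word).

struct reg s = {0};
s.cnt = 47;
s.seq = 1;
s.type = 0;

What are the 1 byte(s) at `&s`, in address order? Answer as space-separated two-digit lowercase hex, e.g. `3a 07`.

be

cnt (6b) val=47 bits=0x2f at bit 2: 0xbc
seq (1b) val=1 bits=0x1 at bit 1: 0xbe
type (1b) val=0 bits=0x0 at bit 0: 0xbe
word = 0xbe → big-endian bytes:
  [0]=0xbe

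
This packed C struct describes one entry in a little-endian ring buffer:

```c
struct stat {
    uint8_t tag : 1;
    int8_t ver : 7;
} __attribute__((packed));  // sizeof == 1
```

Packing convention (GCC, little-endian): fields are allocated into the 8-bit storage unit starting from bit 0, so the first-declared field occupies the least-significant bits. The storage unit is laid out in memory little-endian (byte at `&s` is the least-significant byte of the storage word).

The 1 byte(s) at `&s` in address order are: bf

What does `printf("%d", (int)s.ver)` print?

[0]=0xbf (little-endian) → word 0xbf
tag:1 @ bit 0 → (0xbf>>0)&0x1 = 0x1
ver:7 @ bit 1 → (0xbf>>1)&0x7f = 0x5f  ←
ver signed 7b, MSB=1: 95 - 128 = -33

-33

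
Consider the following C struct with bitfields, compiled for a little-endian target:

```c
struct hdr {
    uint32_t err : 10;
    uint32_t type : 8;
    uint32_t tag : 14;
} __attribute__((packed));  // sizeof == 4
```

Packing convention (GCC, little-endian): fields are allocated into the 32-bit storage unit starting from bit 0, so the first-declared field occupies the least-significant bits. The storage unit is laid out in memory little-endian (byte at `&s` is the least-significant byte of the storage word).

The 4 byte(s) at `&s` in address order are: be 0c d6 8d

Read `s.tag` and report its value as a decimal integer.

[0]=0xbe [1]=0x0c [2]=0xd6 [3]=0x8d (little-endian) → word 0x8dd60cbe
err [0+:10] = (word>>0) & 0x3ff = 190
type [10+:8] = (word>>10) & 0xff = 131
tag [18+:14] = (word>>18) & 0x3fff = 9077  ←

9077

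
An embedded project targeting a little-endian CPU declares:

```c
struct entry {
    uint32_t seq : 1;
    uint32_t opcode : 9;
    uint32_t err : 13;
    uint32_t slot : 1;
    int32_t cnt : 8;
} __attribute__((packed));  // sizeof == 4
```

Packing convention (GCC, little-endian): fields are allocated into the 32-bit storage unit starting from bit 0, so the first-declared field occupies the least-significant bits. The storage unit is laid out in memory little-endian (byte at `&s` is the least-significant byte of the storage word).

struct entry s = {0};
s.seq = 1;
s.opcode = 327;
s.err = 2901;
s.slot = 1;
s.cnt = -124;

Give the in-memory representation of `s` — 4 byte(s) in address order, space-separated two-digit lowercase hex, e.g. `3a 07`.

8f 56 ad 84

seq:1 = 1 → 0x1 << 0 → word 0x00000001
opcode:9 = 327 → 0x147 << 1 → word 0x0000028f
err:13 = 2901 → 0xb55 << 10 → word 0x002d568f
slot:1 = 1 → 0x1 << 23 → word 0x00ad568f
cnt:8 = -124 → 0x84 << 24 → word 0x84ad568f
word = 0x84ad568f → little-endian bytes:
  [0]=0x8f  [1]=0x56  [2]=0xad  [3]=0x84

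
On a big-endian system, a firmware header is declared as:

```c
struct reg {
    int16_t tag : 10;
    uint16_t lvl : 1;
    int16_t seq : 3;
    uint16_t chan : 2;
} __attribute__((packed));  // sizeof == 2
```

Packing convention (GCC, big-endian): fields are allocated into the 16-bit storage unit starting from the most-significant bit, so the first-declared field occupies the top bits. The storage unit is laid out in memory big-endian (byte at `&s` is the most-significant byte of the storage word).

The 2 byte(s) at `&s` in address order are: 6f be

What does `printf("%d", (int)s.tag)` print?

446

[0]=0x6f [1]=0xbe (big-endian) → word 0x6fbe
tag:10 @ bit 6 → (0x6fbe>>6)&0x3ff = 0x1be  ←
lvl:1 @ bit 5 → (0x6fbe>>5)&0x1 = 0x1
seq:3 @ bit 2 → (0x6fbe>>2)&0x7 = 0x7
chan:2 @ bit 0 → (0x6fbe>>0)&0x3 = 0x2
tag signed 10b, MSB=0: value = 446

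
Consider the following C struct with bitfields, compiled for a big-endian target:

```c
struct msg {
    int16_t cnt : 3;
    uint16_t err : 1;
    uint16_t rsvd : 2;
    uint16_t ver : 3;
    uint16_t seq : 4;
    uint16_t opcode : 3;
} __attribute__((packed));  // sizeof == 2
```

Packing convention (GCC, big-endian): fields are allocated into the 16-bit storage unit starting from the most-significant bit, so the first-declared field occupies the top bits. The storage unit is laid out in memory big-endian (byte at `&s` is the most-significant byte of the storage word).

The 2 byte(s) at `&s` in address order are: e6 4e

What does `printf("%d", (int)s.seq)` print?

9

[0]=0xe6 [1]=0x4e (big-endian) → word 0xe64e
cnt [13+:3] = (word>>13) & 0x7 = 7
err [12+:1] = (word>>12) & 0x1 = 0
rsvd [10+:2] = (word>>10) & 0x3 = 1
ver [7+:3] = (word>>7) & 0x7 = 4
seq [3+:4] = (word>>3) & 0xf = 9  ←
opcode [0+:3] = (word>>0) & 0x7 = 6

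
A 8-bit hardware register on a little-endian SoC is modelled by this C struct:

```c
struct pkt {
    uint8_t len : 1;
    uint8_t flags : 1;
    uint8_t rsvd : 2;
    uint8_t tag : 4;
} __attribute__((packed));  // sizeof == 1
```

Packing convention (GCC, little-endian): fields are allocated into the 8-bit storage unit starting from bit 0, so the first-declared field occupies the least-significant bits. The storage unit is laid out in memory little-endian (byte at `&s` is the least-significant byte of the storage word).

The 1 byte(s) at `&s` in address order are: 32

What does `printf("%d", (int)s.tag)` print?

3

[0]=0x32 (little-endian) → word 0x32
len [0+:1] = (word>>0) & 0x1 = 0
flags [1+:1] = (word>>1) & 0x1 = 1
rsvd [2+:2] = (word>>2) & 0x3 = 0
tag [4+:4] = (word>>4) & 0xf = 3  ←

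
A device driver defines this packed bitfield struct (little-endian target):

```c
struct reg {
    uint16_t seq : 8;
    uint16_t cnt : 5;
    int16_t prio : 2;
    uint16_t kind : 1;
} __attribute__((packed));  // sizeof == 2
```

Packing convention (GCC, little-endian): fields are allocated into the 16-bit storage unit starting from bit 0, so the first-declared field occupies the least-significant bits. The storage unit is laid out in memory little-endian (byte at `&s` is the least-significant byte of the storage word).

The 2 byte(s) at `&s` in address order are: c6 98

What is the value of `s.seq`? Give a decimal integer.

198

[0]=0xc6 [1]=0x98 (little-endian) → word 0x98c6
seq:8 @ bit 0 → (0x98c6>>0)&0xff = 0xc6  ←
cnt:5 @ bit 8 → (0x98c6>>8)&0x1f = 0x18
prio:2 @ bit 13 → (0x98c6>>13)&0x3 = 0x0
kind:1 @ bit 15 → (0x98c6>>15)&0x1 = 0x1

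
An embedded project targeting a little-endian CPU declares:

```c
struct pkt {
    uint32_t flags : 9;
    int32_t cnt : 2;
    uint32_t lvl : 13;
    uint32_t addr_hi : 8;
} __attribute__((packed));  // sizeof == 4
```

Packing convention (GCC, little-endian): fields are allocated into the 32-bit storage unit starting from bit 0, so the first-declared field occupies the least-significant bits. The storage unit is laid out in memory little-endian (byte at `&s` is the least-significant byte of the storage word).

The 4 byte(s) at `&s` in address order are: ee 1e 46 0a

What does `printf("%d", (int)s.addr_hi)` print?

10

[0]=0xee [1]=0x1e [2]=0x46 [3]=0x0a (little-endian) → word 0x0a461eee
flags [0+:9] = (word>>0) & 0x1ff = 238
cnt [9+:2] = (word>>9) & 0x3 = 3
lvl [11+:13] = (word>>11) & 0x1fff = 2243
addr_hi [24+:8] = (word>>24) & 0xff = 10  ←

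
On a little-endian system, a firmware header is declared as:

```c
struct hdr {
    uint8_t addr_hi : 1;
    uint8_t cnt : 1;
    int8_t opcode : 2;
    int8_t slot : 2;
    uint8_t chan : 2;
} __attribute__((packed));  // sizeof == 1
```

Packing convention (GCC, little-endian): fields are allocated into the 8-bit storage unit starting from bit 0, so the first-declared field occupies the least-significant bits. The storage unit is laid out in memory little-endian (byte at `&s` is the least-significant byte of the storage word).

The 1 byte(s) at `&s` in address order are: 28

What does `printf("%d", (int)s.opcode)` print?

-2

[0]=0x28 (little-endian) → word 0x28
addr_hi [0+:1] = (word>>0) & 0x1 = 0
cnt [1+:1] = (word>>1) & 0x1 = 0
opcode [2+:2] = (word>>2) & 0x3 = 2  ←
slot [4+:2] = (word>>4) & 0x3 = 2
chan [6+:2] = (word>>6) & 0x3 = 0
opcode signed 2b, MSB=1: 2 - 4 = -2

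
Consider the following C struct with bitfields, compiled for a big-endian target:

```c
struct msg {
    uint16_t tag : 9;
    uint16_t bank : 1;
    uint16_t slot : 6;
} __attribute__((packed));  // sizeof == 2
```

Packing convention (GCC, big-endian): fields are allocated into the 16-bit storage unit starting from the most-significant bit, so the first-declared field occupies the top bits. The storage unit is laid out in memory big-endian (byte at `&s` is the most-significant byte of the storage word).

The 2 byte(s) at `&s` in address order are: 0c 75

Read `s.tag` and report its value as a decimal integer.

24

[0]=0x0c [1]=0x75 (big-endian) → word 0x0c75
tag:9 @ bit 7 → (0x0c75>>7)&0x1ff = 0x18  ←
bank:1 @ bit 6 → (0x0c75>>6)&0x1 = 0x1
slot:6 @ bit 0 → (0x0c75>>0)&0x3f = 0x35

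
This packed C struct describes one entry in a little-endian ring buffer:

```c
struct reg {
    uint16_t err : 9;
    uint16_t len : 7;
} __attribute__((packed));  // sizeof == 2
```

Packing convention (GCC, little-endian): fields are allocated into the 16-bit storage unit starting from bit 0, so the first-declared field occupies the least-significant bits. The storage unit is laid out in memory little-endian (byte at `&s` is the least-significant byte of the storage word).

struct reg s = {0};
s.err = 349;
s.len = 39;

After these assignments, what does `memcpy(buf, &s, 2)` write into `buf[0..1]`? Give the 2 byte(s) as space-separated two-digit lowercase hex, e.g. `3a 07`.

5d 4f

[0+:9] err=349 & 0x1ff = 0x15d; word=0x015d
[9+:7] len=39 & 0x7f = 0x27; word=0x4f5d
word = 0x4f5d → little-endian bytes:
  [0]=0x5d  [1]=0x4f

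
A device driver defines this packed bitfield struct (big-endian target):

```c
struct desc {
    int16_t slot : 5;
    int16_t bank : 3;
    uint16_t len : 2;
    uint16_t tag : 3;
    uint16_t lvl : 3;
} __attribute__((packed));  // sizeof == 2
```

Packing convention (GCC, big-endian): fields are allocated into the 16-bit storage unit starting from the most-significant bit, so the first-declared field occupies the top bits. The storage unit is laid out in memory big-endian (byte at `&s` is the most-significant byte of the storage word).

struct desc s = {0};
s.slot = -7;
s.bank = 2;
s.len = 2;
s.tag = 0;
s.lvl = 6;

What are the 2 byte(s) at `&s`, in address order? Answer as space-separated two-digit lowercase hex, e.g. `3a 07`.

[11+:5] slot=-7 & 0x1f = 0x19; word=0xc800
[8+:3] bank=2 & 0x7 = 0x2; word=0xca00
[6+:2] len=2 & 0x3 = 0x2; word=0xca80
[3+:3] tag=0 & 0x7 = 0x0; word=0xca80
[0+:3] lvl=6 & 0x7 = 0x6; word=0xca86
word = 0xca86 → big-endian bytes:
  [0]=0xca  [1]=0x86

ca 86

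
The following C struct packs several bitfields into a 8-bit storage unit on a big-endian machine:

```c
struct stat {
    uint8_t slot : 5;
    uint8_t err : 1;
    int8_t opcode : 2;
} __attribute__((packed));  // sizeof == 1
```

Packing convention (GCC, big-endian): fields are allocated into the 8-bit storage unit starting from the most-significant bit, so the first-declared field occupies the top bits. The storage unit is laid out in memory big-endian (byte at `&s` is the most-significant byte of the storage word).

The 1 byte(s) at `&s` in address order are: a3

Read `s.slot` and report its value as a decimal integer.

20

[0]=0xa3 (big-endian) → word 0xa3
slot [3+:5] = (word>>3) & 0x1f = 20  ←
err [2+:1] = (word>>2) & 0x1 = 0
opcode [0+:2] = (word>>0) & 0x3 = 3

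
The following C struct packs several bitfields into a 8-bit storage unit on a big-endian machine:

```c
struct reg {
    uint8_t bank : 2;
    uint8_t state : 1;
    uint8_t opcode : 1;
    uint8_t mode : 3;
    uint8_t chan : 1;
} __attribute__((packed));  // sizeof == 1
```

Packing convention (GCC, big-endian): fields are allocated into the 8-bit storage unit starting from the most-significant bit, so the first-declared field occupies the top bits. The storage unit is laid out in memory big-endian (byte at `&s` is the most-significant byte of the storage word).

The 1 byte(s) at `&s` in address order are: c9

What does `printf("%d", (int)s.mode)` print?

[0]=0xc9 (big-endian) → word 0xc9
bank:2 @ bit 6 → (0xc9>>6)&0x3 = 0x3
state:1 @ bit 5 → (0xc9>>5)&0x1 = 0x0
opcode:1 @ bit 4 → (0xc9>>4)&0x1 = 0x0
mode:3 @ bit 1 → (0xc9>>1)&0x7 = 0x4  ←
chan:1 @ bit 0 → (0xc9>>0)&0x1 = 0x1

4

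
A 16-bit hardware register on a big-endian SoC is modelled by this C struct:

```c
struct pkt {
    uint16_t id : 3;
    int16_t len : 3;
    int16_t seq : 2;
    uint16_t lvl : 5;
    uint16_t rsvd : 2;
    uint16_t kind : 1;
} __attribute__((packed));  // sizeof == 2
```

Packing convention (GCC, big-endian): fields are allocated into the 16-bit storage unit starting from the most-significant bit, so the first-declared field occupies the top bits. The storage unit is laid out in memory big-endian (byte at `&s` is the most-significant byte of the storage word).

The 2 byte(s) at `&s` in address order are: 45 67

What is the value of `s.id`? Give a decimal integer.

[0]=0x45 [1]=0x67 (big-endian) → word 0x4567
id:3 @ bit 13 → (0x4567>>13)&0x7 = 0x2  ←
len:3 @ bit 10 → (0x4567>>10)&0x7 = 0x1
seq:2 @ bit 8 → (0x4567>>8)&0x3 = 0x1
lvl:5 @ bit 3 → (0x4567>>3)&0x1f = 0xc
rsvd:2 @ bit 1 → (0x4567>>1)&0x3 = 0x3
kind:1 @ bit 0 → (0x4567>>0)&0x1 = 0x1

2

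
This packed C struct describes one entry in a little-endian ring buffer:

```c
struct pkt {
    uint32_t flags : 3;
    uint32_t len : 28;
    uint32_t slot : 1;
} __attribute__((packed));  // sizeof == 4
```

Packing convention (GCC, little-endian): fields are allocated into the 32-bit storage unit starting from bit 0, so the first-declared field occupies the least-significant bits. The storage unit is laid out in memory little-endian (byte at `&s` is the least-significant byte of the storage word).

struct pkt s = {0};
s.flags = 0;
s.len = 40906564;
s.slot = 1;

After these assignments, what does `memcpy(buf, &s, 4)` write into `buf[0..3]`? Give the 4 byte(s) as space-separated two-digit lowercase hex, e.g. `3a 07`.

flags (3b) val=0 bits=0x0 at bit 0: 0x00000000
len (28b) val=40906564 bits=0x2702f44 at bit 3: 0x13817a20
slot (1b) val=1 bits=0x1 at bit 31: 0x93817a20
word = 0x93817a20 → little-endian bytes:
  [0]=0x20  [1]=0x7a  [2]=0x81  [3]=0x93

20 7a 81 93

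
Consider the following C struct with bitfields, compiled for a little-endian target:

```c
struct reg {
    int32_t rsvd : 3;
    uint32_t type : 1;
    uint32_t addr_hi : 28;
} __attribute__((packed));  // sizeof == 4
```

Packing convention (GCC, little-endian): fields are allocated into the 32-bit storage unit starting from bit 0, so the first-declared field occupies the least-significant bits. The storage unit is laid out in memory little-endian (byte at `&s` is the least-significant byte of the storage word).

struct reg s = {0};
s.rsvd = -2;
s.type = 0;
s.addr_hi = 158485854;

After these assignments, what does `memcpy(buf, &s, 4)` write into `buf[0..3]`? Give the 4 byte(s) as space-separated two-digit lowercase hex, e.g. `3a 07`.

rsvd:3 = -2 → 0x6 << 0 → word 0x00000006
type:1 = 0 → 0x0 << 3 → word 0x00000006
addr_hi:28 = 158485854 → 0x9724d5e << 4 → word 0x9724d5e6
word = 0x9724d5e6 → little-endian bytes:
  [0]=0xe6  [1]=0xd5  [2]=0x24  [3]=0x97

e6 d5 24 97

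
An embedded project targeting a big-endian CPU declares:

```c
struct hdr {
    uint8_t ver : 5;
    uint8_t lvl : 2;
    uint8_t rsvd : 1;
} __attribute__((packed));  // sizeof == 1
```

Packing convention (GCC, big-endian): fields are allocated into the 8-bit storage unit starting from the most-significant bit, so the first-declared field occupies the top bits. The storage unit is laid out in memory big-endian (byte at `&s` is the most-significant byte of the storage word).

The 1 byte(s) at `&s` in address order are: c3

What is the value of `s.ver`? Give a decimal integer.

24

[0]=0xc3 (big-endian) → word 0xc3
ver:5 @ bit 3 → (0xc3>>3)&0x1f = 0x18  ←
lvl:2 @ bit 1 → (0xc3>>1)&0x3 = 0x1
rsvd:1 @ bit 0 → (0xc3>>0)&0x1 = 0x1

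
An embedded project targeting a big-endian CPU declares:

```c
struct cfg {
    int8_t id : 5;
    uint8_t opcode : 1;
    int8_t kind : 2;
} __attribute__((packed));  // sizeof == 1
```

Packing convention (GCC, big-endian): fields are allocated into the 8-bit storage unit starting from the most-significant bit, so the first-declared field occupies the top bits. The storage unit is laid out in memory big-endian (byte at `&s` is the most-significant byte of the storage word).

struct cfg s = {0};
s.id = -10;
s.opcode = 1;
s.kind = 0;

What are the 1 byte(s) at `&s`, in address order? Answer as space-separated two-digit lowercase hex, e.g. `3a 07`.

b4

id (5b) val=-10 bits=0x16 at bit 3: 0xb0
opcode (1b) val=1 bits=0x1 at bit 2: 0xb4
kind (2b) val=0 bits=0x0 at bit 0: 0xb4
word = 0xb4 → big-endian bytes:
  [0]=0xb4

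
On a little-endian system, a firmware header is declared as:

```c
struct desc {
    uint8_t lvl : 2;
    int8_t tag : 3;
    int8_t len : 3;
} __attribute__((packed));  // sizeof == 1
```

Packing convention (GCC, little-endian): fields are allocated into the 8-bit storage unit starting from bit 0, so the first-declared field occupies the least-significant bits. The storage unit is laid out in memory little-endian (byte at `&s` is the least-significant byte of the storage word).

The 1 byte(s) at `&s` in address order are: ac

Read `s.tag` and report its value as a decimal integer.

3

[0]=0xac (little-endian) → word 0xac
lvl:2 @ bit 0 → (0xac>>0)&0x3 = 0x0
tag:3 @ bit 2 → (0xac>>2)&0x7 = 0x3  ←
len:3 @ bit 5 → (0xac>>5)&0x7 = 0x5
tag signed 3b, MSB=0: value = 3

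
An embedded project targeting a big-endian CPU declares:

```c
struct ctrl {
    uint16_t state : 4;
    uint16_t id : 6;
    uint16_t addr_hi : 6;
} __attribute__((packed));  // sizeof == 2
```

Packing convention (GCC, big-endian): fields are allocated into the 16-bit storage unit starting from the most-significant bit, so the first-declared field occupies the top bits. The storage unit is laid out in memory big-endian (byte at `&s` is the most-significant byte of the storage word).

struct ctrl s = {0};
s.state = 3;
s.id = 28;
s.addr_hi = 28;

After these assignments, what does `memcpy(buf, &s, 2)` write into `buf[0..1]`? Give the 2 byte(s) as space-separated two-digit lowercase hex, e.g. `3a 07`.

state:4 = 3 → 0x3 << 12 → word 0x3000
id:6 = 28 → 0x1c << 6 → word 0x3700
addr_hi:6 = 28 → 0x1c << 0 → word 0x371c
word = 0x371c → big-endian bytes:
  [0]=0x37  [1]=0x1c

37 1c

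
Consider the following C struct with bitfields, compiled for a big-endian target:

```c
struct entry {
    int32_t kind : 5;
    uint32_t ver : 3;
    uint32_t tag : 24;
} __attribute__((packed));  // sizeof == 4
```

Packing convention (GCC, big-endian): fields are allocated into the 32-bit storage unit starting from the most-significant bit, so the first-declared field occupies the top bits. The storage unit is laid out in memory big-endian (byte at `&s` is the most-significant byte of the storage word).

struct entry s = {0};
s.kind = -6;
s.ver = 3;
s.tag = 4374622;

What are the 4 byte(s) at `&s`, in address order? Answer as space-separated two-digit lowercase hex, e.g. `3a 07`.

d3 42 c0 5e

kind:5 = -6 → 0x1a << 27 → word 0xd0000000
ver:3 = 3 → 0x3 << 24 → word 0xd3000000
tag:24 = 4374622 → 0x42c05e << 0 → word 0xd342c05e
word = 0xd342c05e → big-endian bytes:
  [0]=0xd3  [1]=0x42  [2]=0xc0  [3]=0x5e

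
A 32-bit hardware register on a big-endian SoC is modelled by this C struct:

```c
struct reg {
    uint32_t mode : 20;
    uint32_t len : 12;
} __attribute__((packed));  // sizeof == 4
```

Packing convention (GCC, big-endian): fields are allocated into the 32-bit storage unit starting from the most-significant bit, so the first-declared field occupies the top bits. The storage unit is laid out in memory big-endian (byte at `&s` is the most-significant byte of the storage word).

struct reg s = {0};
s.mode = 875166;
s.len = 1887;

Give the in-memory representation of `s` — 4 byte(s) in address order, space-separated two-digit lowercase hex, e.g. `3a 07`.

mode:20 = 875166 → 0xd5a9e << 12 → word 0xd5a9e000
len:12 = 1887 → 0x75f << 0 → word 0xd5a9e75f
word = 0xd5a9e75f → big-endian bytes:
  [0]=0xd5  [1]=0xa9  [2]=0xe7  [3]=0x5f

d5 a9 e7 5f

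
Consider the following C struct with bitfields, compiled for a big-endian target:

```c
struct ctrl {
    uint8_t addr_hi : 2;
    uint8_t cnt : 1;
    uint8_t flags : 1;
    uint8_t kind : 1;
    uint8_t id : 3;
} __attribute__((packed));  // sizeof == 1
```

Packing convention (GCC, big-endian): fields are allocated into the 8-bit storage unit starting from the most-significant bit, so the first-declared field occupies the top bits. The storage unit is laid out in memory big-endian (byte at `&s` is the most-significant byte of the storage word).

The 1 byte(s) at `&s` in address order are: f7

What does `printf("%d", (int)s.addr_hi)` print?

[0]=0xf7 (big-endian) → word 0xf7
addr_hi:2 @ bit 6 → (0xf7>>6)&0x3 = 0x3  ←
cnt:1 @ bit 5 → (0xf7>>5)&0x1 = 0x1
flags:1 @ bit 4 → (0xf7>>4)&0x1 = 0x1
kind:1 @ bit 3 → (0xf7>>3)&0x1 = 0x0
id:3 @ bit 0 → (0xf7>>0)&0x7 = 0x7

3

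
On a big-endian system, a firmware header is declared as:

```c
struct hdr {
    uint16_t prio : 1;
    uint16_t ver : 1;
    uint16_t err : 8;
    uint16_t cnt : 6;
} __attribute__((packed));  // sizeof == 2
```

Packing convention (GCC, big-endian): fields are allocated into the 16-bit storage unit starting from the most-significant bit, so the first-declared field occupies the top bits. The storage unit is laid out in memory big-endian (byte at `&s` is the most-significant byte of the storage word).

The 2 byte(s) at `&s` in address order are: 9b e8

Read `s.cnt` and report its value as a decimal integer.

[0]=0x9b [1]=0xe8 (big-endian) → word 0x9be8
prio:1 @ bit 15 → (0x9be8>>15)&0x1 = 0x1
ver:1 @ bit 14 → (0x9be8>>14)&0x1 = 0x0
err:8 @ bit 6 → (0x9be8>>6)&0xff = 0x6f
cnt:6 @ bit 0 → (0x9be8>>0)&0x3f = 0x28  ←

40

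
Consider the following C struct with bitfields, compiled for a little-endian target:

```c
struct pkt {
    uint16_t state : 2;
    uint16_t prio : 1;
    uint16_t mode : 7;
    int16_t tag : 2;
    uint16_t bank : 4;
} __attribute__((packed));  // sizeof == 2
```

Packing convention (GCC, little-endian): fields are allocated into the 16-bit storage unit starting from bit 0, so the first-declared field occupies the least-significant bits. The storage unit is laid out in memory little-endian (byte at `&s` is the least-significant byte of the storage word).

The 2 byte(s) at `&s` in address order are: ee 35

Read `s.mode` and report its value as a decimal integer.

[0]=0xee [1]=0x35 (little-endian) → word 0x35ee
state [0+:2] = (word>>0) & 0x3 = 2
prio [2+:1] = (word>>2) & 0x1 = 1
mode [3+:7] = (word>>3) & 0x7f = 61  ←
tag [10+:2] = (word>>10) & 0x3 = 1
bank [12+:4] = (word>>12) & 0xf = 3

61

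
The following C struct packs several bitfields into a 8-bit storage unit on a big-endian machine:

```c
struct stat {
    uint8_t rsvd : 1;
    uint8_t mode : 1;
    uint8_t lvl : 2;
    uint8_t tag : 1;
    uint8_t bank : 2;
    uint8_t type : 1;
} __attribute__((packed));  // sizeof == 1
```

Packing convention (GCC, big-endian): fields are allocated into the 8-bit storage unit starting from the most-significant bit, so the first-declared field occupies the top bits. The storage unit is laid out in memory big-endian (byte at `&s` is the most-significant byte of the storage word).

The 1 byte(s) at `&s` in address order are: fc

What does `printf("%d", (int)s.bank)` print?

2

[0]=0xfc (big-endian) → word 0xfc
rsvd [7+:1] = (word>>7) & 0x1 = 1
mode [6+:1] = (word>>6) & 0x1 = 1
lvl [4+:2] = (word>>4) & 0x3 = 3
tag [3+:1] = (word>>3) & 0x1 = 1
bank [1+:2] = (word>>1) & 0x3 = 2  ←
type [0+:1] = (word>>0) & 0x1 = 0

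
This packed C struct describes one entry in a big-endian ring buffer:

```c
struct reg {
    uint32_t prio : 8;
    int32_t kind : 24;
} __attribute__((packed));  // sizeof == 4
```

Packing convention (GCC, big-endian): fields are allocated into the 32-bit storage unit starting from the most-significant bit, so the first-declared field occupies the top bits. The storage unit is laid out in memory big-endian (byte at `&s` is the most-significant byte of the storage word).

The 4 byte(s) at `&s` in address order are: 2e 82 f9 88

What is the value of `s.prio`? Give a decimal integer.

46

[0]=0x2e [1]=0x82 [2]=0xf9 [3]=0x88 (big-endian) → word 0x2e82f988
prio [24+:8] = (word>>24) & 0xff = 46  ←
kind [0+:24] = (word>>0) & 0xffffff = 8583560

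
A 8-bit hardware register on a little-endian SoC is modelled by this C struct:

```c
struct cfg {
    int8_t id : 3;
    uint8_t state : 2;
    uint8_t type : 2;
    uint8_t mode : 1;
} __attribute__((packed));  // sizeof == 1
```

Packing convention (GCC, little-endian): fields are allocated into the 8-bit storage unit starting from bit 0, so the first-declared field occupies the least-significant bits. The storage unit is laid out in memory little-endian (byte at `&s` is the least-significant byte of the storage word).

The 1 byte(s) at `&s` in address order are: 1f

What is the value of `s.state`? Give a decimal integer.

[0]=0x1f (little-endian) → word 0x1f
id [0+:3] = (word>>0) & 0x7 = 7
state [3+:2] = (word>>3) & 0x3 = 3  ←
type [5+:2] = (word>>5) & 0x3 = 0
mode [7+:1] = (word>>7) & 0x1 = 0

3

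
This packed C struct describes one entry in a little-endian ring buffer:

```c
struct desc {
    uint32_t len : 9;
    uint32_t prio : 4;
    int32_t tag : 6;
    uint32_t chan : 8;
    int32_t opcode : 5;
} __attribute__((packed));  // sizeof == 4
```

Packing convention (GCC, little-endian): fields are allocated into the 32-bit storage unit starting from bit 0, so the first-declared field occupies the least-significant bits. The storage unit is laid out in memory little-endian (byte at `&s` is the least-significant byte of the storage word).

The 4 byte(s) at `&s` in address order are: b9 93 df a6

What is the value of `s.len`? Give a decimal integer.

[0]=0xb9 [1]=0x93 [2]=0xdf [3]=0xa6 (little-endian) → word 0xa6df93b9
len [0+:9] = (word>>0) & 0x1ff = 441  ←
prio [9+:4] = (word>>9) & 0xf = 9
tag [13+:6] = (word>>13) & 0x3f = 60
chan [19+:8] = (word>>19) & 0xff = 219
opcode [27+:5] = (word>>27) & 0x1f = 20

441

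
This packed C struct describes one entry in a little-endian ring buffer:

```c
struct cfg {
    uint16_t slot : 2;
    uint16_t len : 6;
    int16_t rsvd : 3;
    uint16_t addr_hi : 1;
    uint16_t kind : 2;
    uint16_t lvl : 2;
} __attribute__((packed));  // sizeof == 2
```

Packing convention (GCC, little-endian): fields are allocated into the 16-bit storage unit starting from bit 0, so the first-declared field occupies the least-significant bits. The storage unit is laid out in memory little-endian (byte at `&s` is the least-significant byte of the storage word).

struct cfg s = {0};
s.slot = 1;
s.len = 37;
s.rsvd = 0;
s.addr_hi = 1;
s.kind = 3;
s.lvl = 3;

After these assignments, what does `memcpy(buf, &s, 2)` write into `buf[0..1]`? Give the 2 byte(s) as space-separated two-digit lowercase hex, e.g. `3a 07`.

95 f8

slot (2b) val=1 bits=0x1 at bit 0: 0x0001
len (6b) val=37 bits=0x25 at bit 2: 0x0095
rsvd (3b) val=0 bits=0x0 at bit 8: 0x0095
addr_hi (1b) val=1 bits=0x1 at bit 11: 0x0895
kind (2b) val=3 bits=0x3 at bit 12: 0x3895
lvl (2b) val=3 bits=0x3 at bit 14: 0xf895
word = 0xf895 → little-endian bytes:
  [0]=0x95  [1]=0xf8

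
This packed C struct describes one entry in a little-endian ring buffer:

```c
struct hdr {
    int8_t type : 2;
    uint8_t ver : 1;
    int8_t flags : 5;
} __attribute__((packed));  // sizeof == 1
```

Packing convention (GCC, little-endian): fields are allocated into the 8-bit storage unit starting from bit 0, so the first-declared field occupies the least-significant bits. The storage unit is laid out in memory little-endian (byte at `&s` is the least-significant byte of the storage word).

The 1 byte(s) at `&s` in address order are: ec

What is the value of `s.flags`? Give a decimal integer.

[0]=0xec (little-endian) → word 0xec
type:2 @ bit 0 → (0xec>>0)&0x3 = 0x0
ver:1 @ bit 2 → (0xec>>2)&0x1 = 0x1
flags:5 @ bit 3 → (0xec>>3)&0x1f = 0x1d  ←
flags signed 5b, MSB=1: 29 - 32 = -3

-3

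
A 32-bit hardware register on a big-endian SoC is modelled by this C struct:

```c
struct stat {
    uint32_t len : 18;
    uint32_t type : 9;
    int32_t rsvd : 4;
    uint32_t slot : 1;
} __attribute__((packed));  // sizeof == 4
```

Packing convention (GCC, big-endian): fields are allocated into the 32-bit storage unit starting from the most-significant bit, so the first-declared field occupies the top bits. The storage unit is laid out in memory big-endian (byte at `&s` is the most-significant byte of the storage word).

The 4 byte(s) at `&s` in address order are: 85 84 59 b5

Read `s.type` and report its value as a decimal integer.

205

[0]=0x85 [1]=0x84 [2]=0x59 [3]=0xb5 (big-endian) → word 0x858459b5
len [14+:18] = (word>>14) & 0x3ffff = 136721
type [5+:9] = (word>>5) & 0x1ff = 205  ←
rsvd [1+:4] = (word>>1) & 0xf = 10
slot [0+:1] = (word>>0) & 0x1 = 1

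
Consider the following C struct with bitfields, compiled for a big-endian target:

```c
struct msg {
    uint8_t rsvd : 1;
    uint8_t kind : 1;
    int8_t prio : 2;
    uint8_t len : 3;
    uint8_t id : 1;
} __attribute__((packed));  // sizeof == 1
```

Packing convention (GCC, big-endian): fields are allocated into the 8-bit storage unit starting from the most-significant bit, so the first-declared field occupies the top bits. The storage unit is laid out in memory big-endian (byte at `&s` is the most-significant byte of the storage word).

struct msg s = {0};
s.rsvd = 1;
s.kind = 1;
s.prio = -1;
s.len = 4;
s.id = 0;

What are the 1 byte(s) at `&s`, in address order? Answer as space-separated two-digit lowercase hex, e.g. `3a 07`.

f8

rsvd (1b) val=1 bits=0x1 at bit 7: 0x80
kind (1b) val=1 bits=0x1 at bit 6: 0xc0
prio (2b) val=-1 bits=0x3 at bit 4: 0xf0
len (3b) val=4 bits=0x4 at bit 1: 0xf8
id (1b) val=0 bits=0x0 at bit 0: 0xf8
word = 0xf8 → big-endian bytes:
  [0]=0xf8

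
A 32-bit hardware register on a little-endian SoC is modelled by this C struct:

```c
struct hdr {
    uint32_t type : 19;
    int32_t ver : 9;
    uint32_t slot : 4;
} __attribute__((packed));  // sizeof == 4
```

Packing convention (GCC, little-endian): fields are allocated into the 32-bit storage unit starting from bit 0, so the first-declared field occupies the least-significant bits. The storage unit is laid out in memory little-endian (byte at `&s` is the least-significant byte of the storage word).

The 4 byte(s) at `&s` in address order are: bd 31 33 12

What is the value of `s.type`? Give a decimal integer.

209341

[0]=0xbd [1]=0x31 [2]=0x33 [3]=0x12 (little-endian) → word 0x123331bd
type [0+:19] = (word>>0) & 0x7ffff = 209341  ←
ver [19+:9] = (word>>19) & 0x1ff = 70
slot [28+:4] = (word>>28) & 0xf = 1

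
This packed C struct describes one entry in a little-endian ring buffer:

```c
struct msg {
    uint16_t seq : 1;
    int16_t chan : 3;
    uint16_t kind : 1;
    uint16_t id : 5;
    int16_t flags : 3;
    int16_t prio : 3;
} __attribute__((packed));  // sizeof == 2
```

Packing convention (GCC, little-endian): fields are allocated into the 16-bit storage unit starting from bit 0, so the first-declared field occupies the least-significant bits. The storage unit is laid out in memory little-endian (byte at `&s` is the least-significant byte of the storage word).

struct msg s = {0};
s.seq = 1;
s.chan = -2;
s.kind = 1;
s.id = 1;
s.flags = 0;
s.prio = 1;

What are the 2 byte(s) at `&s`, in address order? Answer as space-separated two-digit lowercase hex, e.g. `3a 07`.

seq (1b) val=1 bits=0x1 at bit 0: 0x0001
chan (3b) val=-2 bits=0x6 at bit 1: 0x000d
kind (1b) val=1 bits=0x1 at bit 4: 0x001d
id (5b) val=1 bits=0x1 at bit 5: 0x003d
flags (3b) val=0 bits=0x0 at bit 10: 0x003d
prio (3b) val=1 bits=0x1 at bit 13: 0x203d
word = 0x203d → little-endian bytes:
  [0]=0x3d  [1]=0x20

3d 20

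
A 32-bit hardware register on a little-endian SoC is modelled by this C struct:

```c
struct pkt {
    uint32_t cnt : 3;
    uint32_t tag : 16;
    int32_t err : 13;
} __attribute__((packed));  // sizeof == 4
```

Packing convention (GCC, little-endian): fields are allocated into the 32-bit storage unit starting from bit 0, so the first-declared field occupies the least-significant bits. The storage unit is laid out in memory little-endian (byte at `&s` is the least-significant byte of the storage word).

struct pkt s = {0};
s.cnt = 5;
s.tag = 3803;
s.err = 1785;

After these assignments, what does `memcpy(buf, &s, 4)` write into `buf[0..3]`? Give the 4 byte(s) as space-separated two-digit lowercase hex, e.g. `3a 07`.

[0+:3] cnt=5 & 0x7 = 0x5; word=0x00000005
[3+:16] tag=3803 & 0xffff = 0xedb; word=0x000076dd
[19+:13] err=1785 & 0x1fff = 0x6f9; word=0x37c876dd
word = 0x37c876dd → little-endian bytes:
  [0]=0xdd  [1]=0x76  [2]=0xc8  [3]=0x37

dd 76 c8 37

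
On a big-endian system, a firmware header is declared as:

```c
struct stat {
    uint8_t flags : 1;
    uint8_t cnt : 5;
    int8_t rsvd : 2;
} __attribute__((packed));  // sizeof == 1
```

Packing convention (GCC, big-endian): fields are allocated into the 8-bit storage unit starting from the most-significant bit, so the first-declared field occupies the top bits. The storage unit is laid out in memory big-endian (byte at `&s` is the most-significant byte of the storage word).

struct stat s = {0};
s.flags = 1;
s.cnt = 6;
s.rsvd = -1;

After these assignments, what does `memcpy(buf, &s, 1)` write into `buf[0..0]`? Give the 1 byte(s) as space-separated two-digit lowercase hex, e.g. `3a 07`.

9b

flags:1 = 1 → 0x1 << 7 → word 0x80
cnt:5 = 6 → 0x6 << 2 → word 0x98
rsvd:2 = -1 → 0x3 << 0 → word 0x9b
word = 0x9b → big-endian bytes:
  [0]=0x9b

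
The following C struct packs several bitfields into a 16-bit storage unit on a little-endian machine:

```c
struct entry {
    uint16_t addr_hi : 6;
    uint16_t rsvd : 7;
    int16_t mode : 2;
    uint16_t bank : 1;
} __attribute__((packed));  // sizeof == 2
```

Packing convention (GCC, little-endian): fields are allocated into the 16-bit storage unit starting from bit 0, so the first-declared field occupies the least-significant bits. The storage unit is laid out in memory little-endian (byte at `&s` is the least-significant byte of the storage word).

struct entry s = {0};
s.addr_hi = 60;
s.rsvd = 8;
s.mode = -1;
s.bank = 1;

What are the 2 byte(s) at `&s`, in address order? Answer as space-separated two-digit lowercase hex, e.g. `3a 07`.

3c e2

[0+:6] addr_hi=60 & 0x3f = 0x3c; word=0x003c
[6+:7] rsvd=8 & 0x7f = 0x8; word=0x023c
[13+:2] mode=-1 & 0x3 = 0x3; word=0x623c
[15+:1] bank=1 & 0x1 = 0x1; word=0xe23c
word = 0xe23c → little-endian bytes:
  [0]=0x3c  [1]=0xe2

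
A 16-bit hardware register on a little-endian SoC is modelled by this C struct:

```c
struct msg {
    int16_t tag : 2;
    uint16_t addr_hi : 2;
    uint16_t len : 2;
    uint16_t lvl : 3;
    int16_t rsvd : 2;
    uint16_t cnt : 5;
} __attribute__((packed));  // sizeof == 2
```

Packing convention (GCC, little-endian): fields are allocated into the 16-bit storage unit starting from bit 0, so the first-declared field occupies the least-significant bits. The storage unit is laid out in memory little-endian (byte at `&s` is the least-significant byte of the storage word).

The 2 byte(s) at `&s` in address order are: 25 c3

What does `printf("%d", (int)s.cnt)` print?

24

[0]=0x25 [1]=0xc3 (little-endian) → word 0xc325
tag:2 @ bit 0 → (0xc325>>0)&0x3 = 0x1
addr_hi:2 @ bit 2 → (0xc325>>2)&0x3 = 0x1
len:2 @ bit 4 → (0xc325>>4)&0x3 = 0x2
lvl:3 @ bit 6 → (0xc325>>6)&0x7 = 0x4
rsvd:2 @ bit 9 → (0xc325>>9)&0x3 = 0x1
cnt:5 @ bit 11 → (0xc325>>11)&0x1f = 0x18  ←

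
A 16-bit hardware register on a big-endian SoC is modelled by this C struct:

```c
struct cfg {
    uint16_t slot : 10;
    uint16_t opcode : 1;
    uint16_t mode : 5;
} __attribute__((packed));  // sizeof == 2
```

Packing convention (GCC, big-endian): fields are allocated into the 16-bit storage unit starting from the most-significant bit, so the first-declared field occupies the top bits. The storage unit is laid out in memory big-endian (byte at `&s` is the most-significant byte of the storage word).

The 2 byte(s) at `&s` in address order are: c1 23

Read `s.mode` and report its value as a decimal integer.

3

[0]=0xc1 [1]=0x23 (big-endian) → word 0xc123
slot [6+:10] = (word>>6) & 0x3ff = 772
opcode [5+:1] = (word>>5) & 0x1 = 1
mode [0+:5] = (word>>0) & 0x1f = 3  ←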